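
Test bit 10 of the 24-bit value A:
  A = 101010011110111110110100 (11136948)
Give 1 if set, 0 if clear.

Bit 10 is the 11th from the right.
  101010011110111110110100
               ^
That bit is 1.

Answer: 1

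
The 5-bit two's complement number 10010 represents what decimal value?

MSB is 1, so the value is negative. Find the magnitude:
1. Invert bits:  01101
2. Add 1:        01110  = 14
3. Apply sign:   -14

Answer: -14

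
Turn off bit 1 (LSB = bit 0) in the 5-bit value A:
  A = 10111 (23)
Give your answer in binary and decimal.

Mask = ~(1 << 1) = 11101
Bit 1 of A is 1, so AND-ing with the mask clears it to 0.
  10111
& 11101
-------
  10101

Answer: 10101 (21)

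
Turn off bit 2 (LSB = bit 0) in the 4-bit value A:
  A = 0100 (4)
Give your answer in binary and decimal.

Mask = ~(1 << 2) = 1011
Bit 2 of A is 1, so AND-ing with the mask clears it to 0.
  0100
& 1011
------
  0000

Answer: 0000 (0)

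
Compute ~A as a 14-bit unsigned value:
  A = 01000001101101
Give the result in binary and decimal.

Flip each bit (0->1, 1->0):
  01000001101101
  10111110010010

Answer: 10111110010010 (12178)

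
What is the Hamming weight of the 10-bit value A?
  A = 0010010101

0010010101
1-bits at positions (from bit 0 = LSB): 0, 2, 4, 7
Count = 4

Answer: 4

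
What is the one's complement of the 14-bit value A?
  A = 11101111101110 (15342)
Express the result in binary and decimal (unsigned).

Flip each bit (0->1, 1->0):
  11101111101110
  00010000010001

Answer: 00010000010001 (1041)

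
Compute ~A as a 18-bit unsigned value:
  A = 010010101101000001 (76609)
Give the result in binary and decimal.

Flip each bit (0->1, 1->0):
  010010101101000001
  101101010010111110

Answer: 101101010010111110 (185534)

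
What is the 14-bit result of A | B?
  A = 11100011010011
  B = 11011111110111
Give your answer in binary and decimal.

Apply | to each column (1 where either bit is 1):
  11100011010011
| 11011111110111
----------------
  11111111110111

Answer: 11111111110111 (16375)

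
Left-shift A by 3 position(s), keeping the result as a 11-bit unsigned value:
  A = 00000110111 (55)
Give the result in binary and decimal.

Shift left by 3: drop the top 3 bit(s), append 3 zero(s) on the right.
  00000110111  ->  discard [000], keep [00110111], append 000
= 00110111000

Answer: 00110111000 (440)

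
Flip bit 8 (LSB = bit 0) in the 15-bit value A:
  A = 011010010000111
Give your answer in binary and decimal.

Mask = 1 << 8 = 000000100000000
Bit 8 of A is 0; XOR with the mask flips it to 1.
  011010010000111
^ 000000100000000
-----------------
  011010110000111

Answer: 011010110000111 (13703)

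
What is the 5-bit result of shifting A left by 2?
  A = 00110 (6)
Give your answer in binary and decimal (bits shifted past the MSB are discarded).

Shift left by 2: drop the top 2 bit(s), append 2 zero(s) on the right.
  00110  ->  discard [00], keep [110], append 00
= 11000

Answer: 11000 (24)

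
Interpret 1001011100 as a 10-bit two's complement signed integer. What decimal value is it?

MSB is 1, so the value is negative. Find the magnitude:
1. Invert bits:  0110100011
2. Add 1:        0110100100  = 420
3. Apply sign:   -420

Answer: -420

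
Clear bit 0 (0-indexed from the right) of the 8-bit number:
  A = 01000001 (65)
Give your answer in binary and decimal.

Mask = ~(1 << 0) = 11111110
Bit 0 of A is 1, so AND-ing with the mask clears it to 0.
  01000001
& 11111110
----------
  01000000

Answer: 01000000 (64)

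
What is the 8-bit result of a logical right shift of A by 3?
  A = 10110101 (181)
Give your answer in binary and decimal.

Logical shift right by 3: drop the bottom 3 bit(s), prepend 3 zero(s) on the left.
  10110101  ->  keep [10110], discard [101], prepend 000
= 00010110

Answer: 00010110 (22)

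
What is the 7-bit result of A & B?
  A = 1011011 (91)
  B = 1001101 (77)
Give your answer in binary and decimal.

Apply & to each column (1 only where both bits are 1):
  1011011
& 1001101
---------
  1001001

Answer: 1001001 (73)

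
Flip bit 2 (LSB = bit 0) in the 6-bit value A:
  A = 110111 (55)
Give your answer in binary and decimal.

Mask = 1 << 2 = 000100
Bit 2 of A is 1; XOR with the mask flips it to 0.
  110111
^ 000100
--------
  110011

Answer: 110011 (51)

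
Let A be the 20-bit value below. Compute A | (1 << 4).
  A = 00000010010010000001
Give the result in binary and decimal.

Mask = 1 << 4 = 00000000000000010000
Bit 4 of A is 0, so OR-ing with the mask flips it to 1.
  00000010010010000001
| 00000000000000010000
----------------------
  00000010010010010001

Answer: 00000010010010010001 (9361)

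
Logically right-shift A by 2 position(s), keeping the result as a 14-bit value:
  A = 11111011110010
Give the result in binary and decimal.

Logical shift right by 2: drop the bottom 2 bit(s), prepend 2 zero(s) on the left.
  11111011110010  ->  keep [111110111100], discard [10], prepend 00
= 00111110111100

Answer: 00111110111100 (4028)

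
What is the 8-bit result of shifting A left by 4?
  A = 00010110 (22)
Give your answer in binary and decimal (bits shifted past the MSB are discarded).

Shift left by 4: drop the top 4 bit(s), append 4 zero(s) on the right.
  00010110  ->  discard [0001], keep [0110], append 0000
= 01100000

Answer: 01100000 (96)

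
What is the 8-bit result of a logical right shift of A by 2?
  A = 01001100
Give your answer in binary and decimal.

Logical shift right by 2: drop the bottom 2 bit(s), prepend 2 zero(s) on the left.
  01001100  ->  keep [010011], discard [00], prepend 00
= 00010011

Answer: 00010011 (19)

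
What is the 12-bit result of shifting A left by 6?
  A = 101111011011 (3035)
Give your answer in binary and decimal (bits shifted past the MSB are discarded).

Shift left by 6: drop the top 6 bit(s), append 6 zero(s) on the right.
  101111011011  ->  discard [101111], keep [011011], append 000000
= 011011000000

Answer: 011011000000 (1728)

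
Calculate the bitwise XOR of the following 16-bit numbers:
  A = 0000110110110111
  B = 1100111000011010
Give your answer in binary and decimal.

Apply ^ to each column (1 where bits differ):
  0000110110110111
^ 1100111000011010
------------------
  1100001110101101

Answer: 1100001110101101 (50093)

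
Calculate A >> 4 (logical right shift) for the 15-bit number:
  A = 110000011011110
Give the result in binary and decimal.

Logical shift right by 4: drop the bottom 4 bit(s), prepend 4 zero(s) on the left.
  110000011011110  ->  keep [11000001101], discard [1110], prepend 0000
= 000011000001101

Answer: 000011000001101 (1549)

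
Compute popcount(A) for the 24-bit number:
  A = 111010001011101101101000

111010001011101101101000
1-bits at positions (from bit 0 = LSB): 3, 5, 6, 8, 9, 11, 12, 13, 15, 19, 21, 22, 23
Count = 13

Answer: 13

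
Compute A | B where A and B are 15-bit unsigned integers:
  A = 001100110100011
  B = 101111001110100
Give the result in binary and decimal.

Apply | to each column (1 where either bit is 1):
  001100110100011
| 101111001110100
-----------------
  101111111110111

Answer: 101111111110111 (24567)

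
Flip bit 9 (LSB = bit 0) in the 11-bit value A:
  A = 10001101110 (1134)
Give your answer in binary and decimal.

Mask = 1 << 9 = 01000000000
Bit 9 of A is 0; XOR with the mask flips it to 1.
  10001101110
^ 01000000000
-------------
  11001101110

Answer: 11001101110 (1646)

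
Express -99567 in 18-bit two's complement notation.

1. Binary of +99567:  011000010011101111
2. Invert bits:     100111101100010000
3. Add 1:           100111101100010001

Answer: 100111101100010001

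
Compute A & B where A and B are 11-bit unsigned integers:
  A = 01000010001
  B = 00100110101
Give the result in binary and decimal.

Apply & to each column (1 only where both bits are 1):
  01000010001
& 00100110101
-------------
  00000010001

Answer: 00000010001 (17)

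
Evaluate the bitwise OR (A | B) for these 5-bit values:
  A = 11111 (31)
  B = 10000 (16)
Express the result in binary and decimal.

Apply | to each column (1 where either bit is 1):
  11111
| 10000
-------
  11111

Answer: 11111 (31)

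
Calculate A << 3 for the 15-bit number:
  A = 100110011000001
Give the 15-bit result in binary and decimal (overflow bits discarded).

Shift left by 3: drop the top 3 bit(s), append 3 zero(s) on the right.
  100110011000001  ->  discard [100], keep [110011000001], append 000
= 110011000001000

Answer: 110011000001000 (26120)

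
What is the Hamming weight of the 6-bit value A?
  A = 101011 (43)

101011
1-bits at positions (from bit 0 = LSB): 0, 1, 3, 5
Count = 4

Answer: 4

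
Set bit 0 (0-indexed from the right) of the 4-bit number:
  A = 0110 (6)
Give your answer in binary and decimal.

Mask = 1 << 0 = 0001
Bit 0 of A is 0, so OR-ing with the mask flips it to 1.
  0110
| 0001
------
  0111

Answer: 0111 (7)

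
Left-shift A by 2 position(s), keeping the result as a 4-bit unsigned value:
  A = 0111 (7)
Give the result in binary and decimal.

Shift left by 2: drop the top 2 bit(s), append 2 zero(s) on the right.
  0111  ->  discard [01], keep [11], append 00
= 1100

Answer: 1100 (12)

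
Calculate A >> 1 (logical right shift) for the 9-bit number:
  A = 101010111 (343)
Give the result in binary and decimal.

Logical shift right by 1: drop the bottom 1 bit(s), prepend 1 zero(s) on the left.
  101010111  ->  keep [10101011], discard [1], prepend 0
= 010101011

Answer: 010101011 (171)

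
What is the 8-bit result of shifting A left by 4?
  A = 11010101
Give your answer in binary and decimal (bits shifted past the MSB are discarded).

Shift left by 4: drop the top 4 bit(s), append 4 zero(s) on the right.
  11010101  ->  discard [1101], keep [0101], append 0000
= 01010000

Answer: 01010000 (80)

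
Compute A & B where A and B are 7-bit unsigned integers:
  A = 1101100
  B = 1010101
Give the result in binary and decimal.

Apply & to each column (1 only where both bits are 1):
  1101100
& 1010101
---------
  1000100

Answer: 1000100 (68)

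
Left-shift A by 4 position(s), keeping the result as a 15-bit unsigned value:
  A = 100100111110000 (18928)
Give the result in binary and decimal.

Shift left by 4: drop the top 4 bit(s), append 4 zero(s) on the right.
  100100111110000  ->  discard [1001], keep [00111110000], append 0000
= 001111100000000

Answer: 001111100000000 (7936)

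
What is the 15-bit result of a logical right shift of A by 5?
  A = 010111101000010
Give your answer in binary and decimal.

Logical shift right by 5: drop the bottom 5 bit(s), prepend 5 zero(s) on the left.
  010111101000010  ->  keep [0101111010], discard [00010], prepend 00000
= 000000101111010

Answer: 000000101111010 (378)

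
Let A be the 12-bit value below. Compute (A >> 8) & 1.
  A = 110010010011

Bit 8 is the 9th from the right.
  110010010011
     ^
That bit is 0.

Answer: 0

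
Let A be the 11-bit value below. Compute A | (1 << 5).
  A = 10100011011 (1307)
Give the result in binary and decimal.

Mask = 1 << 5 = 00000100000
Bit 5 of A is 0, so OR-ing with the mask flips it to 1.
  10100011011
| 00000100000
-------------
  10100111011

Answer: 10100111011 (1339)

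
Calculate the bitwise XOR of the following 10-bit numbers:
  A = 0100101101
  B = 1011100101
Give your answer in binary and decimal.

Apply ^ to each column (1 where bits differ):
  0100101101
^ 1011100101
------------
  1111001000

Answer: 1111001000 (968)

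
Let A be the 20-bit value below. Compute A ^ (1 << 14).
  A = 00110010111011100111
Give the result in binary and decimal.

Mask = 1 << 14 = 00000100000000000000
Bit 14 of A is 0; XOR with the mask flips it to 1.
  00110010111011100111
^ 00000100000000000000
----------------------
  00110110111011100111

Answer: 00110110111011100111 (224999)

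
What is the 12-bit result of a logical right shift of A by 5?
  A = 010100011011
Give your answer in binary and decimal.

Logical shift right by 5: drop the bottom 5 bit(s), prepend 5 zero(s) on the left.
  010100011011  ->  keep [0101000], discard [11011], prepend 00000
= 000000101000

Answer: 000000101000 (40)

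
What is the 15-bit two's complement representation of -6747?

1. Binary of +6747:  001101001011011
2. Invert bits:     110010110100100
3. Add 1:           110010110100101

Answer: 110010110100101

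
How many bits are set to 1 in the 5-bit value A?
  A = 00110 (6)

00110
1-bits at positions (from bit 0 = LSB): 1, 2
Count = 2

Answer: 2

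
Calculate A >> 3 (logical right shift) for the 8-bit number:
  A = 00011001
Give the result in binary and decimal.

Logical shift right by 3: drop the bottom 3 bit(s), prepend 3 zero(s) on the left.
  00011001  ->  keep [00011], discard [001], prepend 000
= 00000011

Answer: 00000011 (3)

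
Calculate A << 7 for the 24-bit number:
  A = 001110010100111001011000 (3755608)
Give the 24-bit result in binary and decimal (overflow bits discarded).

Shift left by 7: drop the top 7 bit(s), append 7 zero(s) on the right.
  001110010100111001011000  ->  discard [0011100], keep [10100111001011000], append 0000000
= 101001110010110000000000

Answer: 101001110010110000000000 (10955776)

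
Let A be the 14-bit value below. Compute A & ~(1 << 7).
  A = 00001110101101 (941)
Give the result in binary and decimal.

Mask = ~(1 << 7) = 11111101111111
Bit 7 of A is 1, so AND-ing with the mask clears it to 0.
  00001110101101
& 11111101111111
----------------
  00001100101101

Answer: 00001100101101 (813)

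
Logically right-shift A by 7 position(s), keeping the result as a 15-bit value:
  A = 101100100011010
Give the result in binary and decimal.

Logical shift right by 7: drop the bottom 7 bit(s), prepend 7 zero(s) on the left.
  101100100011010  ->  keep [10110010], discard [0011010], prepend 0000000
= 000000010110010

Answer: 000000010110010 (178)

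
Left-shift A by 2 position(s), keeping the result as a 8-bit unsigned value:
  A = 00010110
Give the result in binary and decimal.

Shift left by 2: drop the top 2 bit(s), append 2 zero(s) on the right.
  00010110  ->  discard [00], keep [010110], append 00
= 01011000

Answer: 01011000 (88)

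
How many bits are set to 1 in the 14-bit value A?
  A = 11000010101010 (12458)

11000010101010
1-bits at positions (from bit 0 = LSB): 1, 3, 5, 7, 12, 13
Count = 6

Answer: 6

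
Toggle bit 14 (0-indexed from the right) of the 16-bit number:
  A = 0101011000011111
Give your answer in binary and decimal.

Mask = 1 << 14 = 0100000000000000
Bit 14 of A is 1; XOR with the mask flips it to 0.
  0101011000011111
^ 0100000000000000
------------------
  0001011000011111

Answer: 0001011000011111 (5663)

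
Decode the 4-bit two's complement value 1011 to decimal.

MSB is 1, so the value is negative. Find the magnitude:
1. Invert bits:  0100
2. Add 1:        0101  = 5
3. Apply sign:   -5

Answer: -5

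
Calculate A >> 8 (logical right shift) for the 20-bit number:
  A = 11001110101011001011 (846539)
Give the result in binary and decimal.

Logical shift right by 8: drop the bottom 8 bit(s), prepend 8 zero(s) on the left.
  11001110101011001011  ->  keep [110011101010], discard [11001011], prepend 00000000
= 00000000110011101010

Answer: 00000000110011101010 (3306)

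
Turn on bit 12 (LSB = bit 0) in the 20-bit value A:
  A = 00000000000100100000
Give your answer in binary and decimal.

Mask = 1 << 12 = 00000001000000000000
Bit 12 of A is 0, so OR-ing with the mask flips it to 1.
  00000000000100100000
| 00000001000000000000
----------------------
  00000001000100100000

Answer: 00000001000100100000 (4384)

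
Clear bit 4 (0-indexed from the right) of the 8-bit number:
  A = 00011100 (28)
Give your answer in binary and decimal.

Mask = ~(1 << 4) = 11101111
Bit 4 of A is 1, so AND-ing with the mask clears it to 0.
  00011100
& 11101111
----------
  00001100

Answer: 00001100 (12)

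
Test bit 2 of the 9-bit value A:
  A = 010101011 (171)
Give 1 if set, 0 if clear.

Bit 2 is the 3rd from the right.
  010101011
        ^
That bit is 0.

Answer: 0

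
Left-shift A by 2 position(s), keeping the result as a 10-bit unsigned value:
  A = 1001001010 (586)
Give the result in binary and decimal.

Shift left by 2: drop the top 2 bit(s), append 2 zero(s) on the right.
  1001001010  ->  discard [10], keep [01001010], append 00
= 0100101000

Answer: 0100101000 (296)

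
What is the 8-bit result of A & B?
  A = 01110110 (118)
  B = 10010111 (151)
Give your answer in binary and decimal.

Apply & to each column (1 only where both bits are 1):
  01110110
& 10010111
----------
  00010110

Answer: 00010110 (22)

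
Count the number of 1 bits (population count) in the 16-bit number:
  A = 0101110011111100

0101110011111100
1-bits at positions (from bit 0 = LSB): 2, 3, 4, 5, 6, 7, 10, 11, 12, 14
Count = 10

Answer: 10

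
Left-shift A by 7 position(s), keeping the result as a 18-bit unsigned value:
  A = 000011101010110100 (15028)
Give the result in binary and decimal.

Shift left by 7: drop the top 7 bit(s), append 7 zero(s) on the right.
  000011101010110100  ->  discard [0000111], keep [01010110100], append 0000000
= 010101101000000000

Answer: 010101101000000000 (88576)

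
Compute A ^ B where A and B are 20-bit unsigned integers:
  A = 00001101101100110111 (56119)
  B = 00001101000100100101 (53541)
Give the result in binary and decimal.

Apply ^ to each column (1 where bits differ):
  00001101101100110111
^ 00001101000100100101
----------------------
  00000000101000010010

Answer: 00000000101000010010 (2578)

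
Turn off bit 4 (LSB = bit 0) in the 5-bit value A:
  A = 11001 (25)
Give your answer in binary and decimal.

Mask = ~(1 << 4) = 01111
Bit 4 of A is 1, so AND-ing with the mask clears it to 0.
  11001
& 01111
-------
  01001

Answer: 01001 (9)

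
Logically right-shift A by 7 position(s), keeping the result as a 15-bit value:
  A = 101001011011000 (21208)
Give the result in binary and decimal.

Logical shift right by 7: drop the bottom 7 bit(s), prepend 7 zero(s) on the left.
  101001011011000  ->  keep [10100101], discard [1011000], prepend 0000000
= 000000010100101

Answer: 000000010100101 (165)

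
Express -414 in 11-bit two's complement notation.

1. Binary of +414:  00110011110
2. Invert bits:     11001100001
3. Add 1:           11001100010

Answer: 11001100010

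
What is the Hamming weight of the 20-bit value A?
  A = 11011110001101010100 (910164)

11011110001101010100
1-bits at positions (from bit 0 = LSB): 2, 4, 6, 8, 9, 13, 14, 15, 16, 18, 19
Count = 11

Answer: 11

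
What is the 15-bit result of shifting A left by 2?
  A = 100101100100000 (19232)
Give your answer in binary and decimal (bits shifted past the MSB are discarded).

Shift left by 2: drop the top 2 bit(s), append 2 zero(s) on the right.
  100101100100000  ->  discard [10], keep [0101100100000], append 00
= 010110010000000

Answer: 010110010000000 (11392)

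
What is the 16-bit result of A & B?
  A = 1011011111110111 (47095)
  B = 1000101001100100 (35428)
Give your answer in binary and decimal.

Apply & to each column (1 only where both bits are 1):
  1011011111110111
& 1000101001100100
------------------
  1000001001100100

Answer: 1000001001100100 (33380)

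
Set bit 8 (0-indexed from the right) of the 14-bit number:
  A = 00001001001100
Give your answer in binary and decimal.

Mask = 1 << 8 = 00000100000000
Bit 8 of A is 0, so OR-ing with the mask flips it to 1.
  00001001001100
| 00000100000000
----------------
  00001101001100

Answer: 00001101001100 (844)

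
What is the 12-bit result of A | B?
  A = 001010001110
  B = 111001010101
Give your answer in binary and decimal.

Apply | to each column (1 where either bit is 1):
  001010001110
| 111001010101
--------------
  111011011111

Answer: 111011011111 (3807)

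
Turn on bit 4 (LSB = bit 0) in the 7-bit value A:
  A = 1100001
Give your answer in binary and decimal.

Mask = 1 << 4 = 0010000
Bit 4 of A is 0, so OR-ing with the mask flips it to 1.
  1100001
| 0010000
---------
  1110001

Answer: 1110001 (113)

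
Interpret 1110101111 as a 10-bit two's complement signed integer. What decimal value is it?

MSB is 1, so the value is negative. Find the magnitude:
1. Invert bits:  0001010000
2. Add 1:        0001010001  = 81
3. Apply sign:   -81

Answer: -81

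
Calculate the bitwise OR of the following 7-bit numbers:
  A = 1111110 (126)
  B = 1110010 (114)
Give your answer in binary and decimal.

Apply | to each column (1 where either bit is 1):
  1111110
| 1110010
---------
  1111110

Answer: 1111110 (126)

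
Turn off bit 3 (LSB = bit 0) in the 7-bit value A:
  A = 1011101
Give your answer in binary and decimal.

Mask = ~(1 << 3) = 1110111
Bit 3 of A is 1, so AND-ing with the mask clears it to 0.
  1011101
& 1110111
---------
  1010101

Answer: 1010101 (85)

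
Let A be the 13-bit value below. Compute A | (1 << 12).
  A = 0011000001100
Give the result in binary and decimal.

Mask = 1 << 12 = 1000000000000
Bit 12 of A is 0, so OR-ing with the mask flips it to 1.
  0011000001100
| 1000000000000
---------------
  1011000001100

Answer: 1011000001100 (5644)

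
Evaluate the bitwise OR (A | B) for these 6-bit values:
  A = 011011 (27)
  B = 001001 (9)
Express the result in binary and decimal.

Apply | to each column (1 where either bit is 1):
  011011
| 001001
--------
  011011

Answer: 011011 (27)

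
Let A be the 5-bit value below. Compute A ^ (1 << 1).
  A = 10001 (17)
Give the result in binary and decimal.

Mask = 1 << 1 = 00010
Bit 1 of A is 0; XOR with the mask flips it to 1.
  10001
^ 00010
-------
  10011

Answer: 10011 (19)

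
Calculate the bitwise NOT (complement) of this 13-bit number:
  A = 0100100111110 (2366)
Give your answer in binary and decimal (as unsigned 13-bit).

Flip each bit (0->1, 1->0):
  0100100111110
  1011011000001

Answer: 1011011000001 (5825)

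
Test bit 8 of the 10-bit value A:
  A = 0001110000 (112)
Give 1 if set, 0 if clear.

Bit 8 is the 9th from the right.
  0001110000
   ^
That bit is 0.

Answer: 0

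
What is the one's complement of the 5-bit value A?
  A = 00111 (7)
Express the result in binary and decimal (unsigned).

Flip each bit (0->1, 1->0):
  00111
  11000

Answer: 11000 (24)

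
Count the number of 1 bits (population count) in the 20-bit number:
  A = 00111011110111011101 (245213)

00111011110111011101
1-bits at positions (from bit 0 = LSB): 0, 2, 3, 4, 6, 7, 8, 10, 11, 12, 13, 15, 16, 17
Count = 14

Answer: 14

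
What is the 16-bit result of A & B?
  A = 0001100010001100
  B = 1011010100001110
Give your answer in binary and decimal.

Apply & to each column (1 only where both bits are 1):
  0001100010001100
& 1011010100001110
------------------
  0001000000001100

Answer: 0001000000001100 (4108)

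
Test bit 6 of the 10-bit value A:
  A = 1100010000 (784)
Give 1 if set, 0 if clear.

Bit 6 is the 7th from the right.
  1100010000
     ^
That bit is 0.

Answer: 0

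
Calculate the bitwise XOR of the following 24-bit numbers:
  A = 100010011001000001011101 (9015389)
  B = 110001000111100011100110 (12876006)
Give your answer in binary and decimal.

Apply ^ to each column (1 where bits differ):
  100010011001000001011101
^ 110001000111100011100110
--------------------------
  010011011110100010111011

Answer: 010011011110100010111011 (5105851)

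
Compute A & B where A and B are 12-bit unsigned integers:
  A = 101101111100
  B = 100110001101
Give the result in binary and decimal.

Apply & to each column (1 only where both bits are 1):
  101101111100
& 100110001101
--------------
  100100001100

Answer: 100100001100 (2316)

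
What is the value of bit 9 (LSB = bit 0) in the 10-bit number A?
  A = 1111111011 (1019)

Bit 9 is the 10th from the right.
  1111111011
  ^
That bit is 1.

Answer: 1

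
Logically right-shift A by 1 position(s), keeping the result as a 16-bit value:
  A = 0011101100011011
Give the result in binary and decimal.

Logical shift right by 1: drop the bottom 1 bit(s), prepend 1 zero(s) on the left.
  0011101100011011  ->  keep [001110110001101], discard [1], prepend 0
= 0001110110001101

Answer: 0001110110001101 (7565)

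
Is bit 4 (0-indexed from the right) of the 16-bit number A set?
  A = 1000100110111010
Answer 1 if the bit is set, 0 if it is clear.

Bit 4 is the 5th from the right.
  1000100110111010
             ^
That bit is 1.

Answer: 1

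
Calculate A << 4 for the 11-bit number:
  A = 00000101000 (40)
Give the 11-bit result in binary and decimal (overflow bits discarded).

Shift left by 4: drop the top 4 bit(s), append 4 zero(s) on the right.
  00000101000  ->  discard [0000], keep [0101000], append 0000
= 01010000000

Answer: 01010000000 (640)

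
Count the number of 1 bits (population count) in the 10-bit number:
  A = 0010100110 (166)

0010100110
1-bits at positions (from bit 0 = LSB): 1, 2, 5, 7
Count = 4

Answer: 4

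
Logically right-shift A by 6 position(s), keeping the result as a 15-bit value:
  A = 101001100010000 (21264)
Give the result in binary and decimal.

Logical shift right by 6: drop the bottom 6 bit(s), prepend 6 zero(s) on the left.
  101001100010000  ->  keep [101001100], discard [010000], prepend 000000
= 000000101001100

Answer: 000000101001100 (332)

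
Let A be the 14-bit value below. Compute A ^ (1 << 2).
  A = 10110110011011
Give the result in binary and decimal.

Mask = 1 << 2 = 00000000000100
Bit 2 of A is 0; XOR with the mask flips it to 1.
  10110110011011
^ 00000000000100
----------------
  10110110011111

Answer: 10110110011111 (11679)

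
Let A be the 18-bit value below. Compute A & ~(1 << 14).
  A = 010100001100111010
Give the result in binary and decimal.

Mask = ~(1 << 14) = 111011111111111111
Bit 14 of A is 1, so AND-ing with the mask clears it to 0.
  010100001100111010
& 111011111111111111
--------------------
  010000001100111010

Answer: 010000001100111010 (66362)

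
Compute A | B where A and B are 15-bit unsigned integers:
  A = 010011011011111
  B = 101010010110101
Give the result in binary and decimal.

Apply | to each column (1 where either bit is 1):
  010011011011111
| 101010010110101
-----------------
  111011011111111

Answer: 111011011111111 (30463)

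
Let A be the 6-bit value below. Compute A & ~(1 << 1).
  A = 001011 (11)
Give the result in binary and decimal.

Mask = ~(1 << 1) = 111101
Bit 1 of A is 1, so AND-ing with the mask clears it to 0.
  001011
& 111101
--------
  001001

Answer: 001001 (9)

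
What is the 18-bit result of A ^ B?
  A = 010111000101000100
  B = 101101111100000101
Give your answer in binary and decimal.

Apply ^ to each column (1 where bits differ):
  010111000101000100
^ 101101111100000101
--------------------
  111010111001000001

Answer: 111010111001000001 (241217)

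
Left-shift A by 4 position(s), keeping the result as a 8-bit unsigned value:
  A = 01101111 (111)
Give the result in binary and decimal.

Shift left by 4: drop the top 4 bit(s), append 4 zero(s) on the right.
  01101111  ->  discard [0110], keep [1111], append 0000
= 11110000

Answer: 11110000 (240)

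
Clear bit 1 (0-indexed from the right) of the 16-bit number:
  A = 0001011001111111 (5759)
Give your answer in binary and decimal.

Mask = ~(1 << 1) = 1111111111111101
Bit 1 of A is 1, so AND-ing with the mask clears it to 0.
  0001011001111111
& 1111111111111101
------------------
  0001011001111101

Answer: 0001011001111101 (5757)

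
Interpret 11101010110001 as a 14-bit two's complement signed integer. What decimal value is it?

MSB is 1, so the value is negative. Find the magnitude:
1. Invert bits:  00010101001110
2. Add 1:        00010101001111  = 1359
3. Apply sign:   -1359

Answer: -1359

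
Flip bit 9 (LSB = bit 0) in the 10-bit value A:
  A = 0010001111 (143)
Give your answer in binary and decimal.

Mask = 1 << 9 = 1000000000
Bit 9 of A is 0; XOR with the mask flips it to 1.
  0010001111
^ 1000000000
------------
  1010001111

Answer: 1010001111 (655)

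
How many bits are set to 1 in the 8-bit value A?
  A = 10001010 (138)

10001010
1-bits at positions (from bit 0 = LSB): 1, 3, 7
Count = 3

Answer: 3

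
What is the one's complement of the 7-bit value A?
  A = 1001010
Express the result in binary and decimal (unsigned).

Flip each bit (0->1, 1->0):
  1001010
  0110101

Answer: 0110101 (53)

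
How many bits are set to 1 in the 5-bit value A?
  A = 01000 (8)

01000
1-bits at positions (from bit 0 = LSB): 3
Count = 1

Answer: 1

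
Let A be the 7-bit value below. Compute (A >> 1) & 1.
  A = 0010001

Bit 1 is the 2nd from the right.
  0010001
       ^
That bit is 0.

Answer: 0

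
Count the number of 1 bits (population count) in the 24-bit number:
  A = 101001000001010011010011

101001000001010011010011
1-bits at positions (from bit 0 = LSB): 0, 1, 4, 6, 7, 10, 12, 18, 21, 23
Count = 10

Answer: 10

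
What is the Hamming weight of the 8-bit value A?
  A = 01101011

01101011
1-bits at positions (from bit 0 = LSB): 0, 1, 3, 5, 6
Count = 5

Answer: 5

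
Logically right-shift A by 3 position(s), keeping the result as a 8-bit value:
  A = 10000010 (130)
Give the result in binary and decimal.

Logical shift right by 3: drop the bottom 3 bit(s), prepend 3 zero(s) on the left.
  10000010  ->  keep [10000], discard [010], prepend 000
= 00010000

Answer: 00010000 (16)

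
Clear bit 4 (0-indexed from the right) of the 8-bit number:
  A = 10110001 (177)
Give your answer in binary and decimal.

Mask = ~(1 << 4) = 11101111
Bit 4 of A is 1, so AND-ing with the mask clears it to 0.
  10110001
& 11101111
----------
  10100001

Answer: 10100001 (161)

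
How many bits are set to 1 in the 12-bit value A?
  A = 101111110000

101111110000
1-bits at positions (from bit 0 = LSB): 4, 5, 6, 7, 8, 9, 11
Count = 7

Answer: 7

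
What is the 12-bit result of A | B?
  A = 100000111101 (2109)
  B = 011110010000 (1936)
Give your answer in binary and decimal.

Apply | to each column (1 where either bit is 1):
  100000111101
| 011110010000
--------------
  111110111101

Answer: 111110111101 (4029)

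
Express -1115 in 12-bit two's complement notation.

1. Binary of +1115:  010001011011
2. Invert bits:     101110100100
3. Add 1:           101110100101

Answer: 101110100101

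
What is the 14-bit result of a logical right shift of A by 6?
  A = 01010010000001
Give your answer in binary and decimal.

Logical shift right by 6: drop the bottom 6 bit(s), prepend 6 zero(s) on the left.
  01010010000001  ->  keep [01010010], discard [000001], prepend 000000
= 00000001010010

Answer: 00000001010010 (82)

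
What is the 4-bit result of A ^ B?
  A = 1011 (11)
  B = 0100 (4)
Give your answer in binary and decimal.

Apply ^ to each column (1 where bits differ):
  1011
^ 0100
------
  1111

Answer: 1111 (15)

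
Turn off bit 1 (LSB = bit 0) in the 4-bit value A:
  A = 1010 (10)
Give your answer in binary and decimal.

Mask = ~(1 << 1) = 1101
Bit 1 of A is 1, so AND-ing with the mask clears it to 0.
  1010
& 1101
------
  1000

Answer: 1000 (8)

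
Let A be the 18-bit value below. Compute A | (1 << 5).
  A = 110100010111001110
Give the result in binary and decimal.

Mask = 1 << 5 = 000000000000100000
Bit 5 of A is 0, so OR-ing with the mask flips it to 1.
  110100010111001110
| 000000000000100000
--------------------
  110100010111101110

Answer: 110100010111101110 (214510)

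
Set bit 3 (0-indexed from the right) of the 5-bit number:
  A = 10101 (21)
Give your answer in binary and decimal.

Mask = 1 << 3 = 01000
Bit 3 of A is 0, so OR-ing with the mask flips it to 1.
  10101
| 01000
-------
  11101

Answer: 11101 (29)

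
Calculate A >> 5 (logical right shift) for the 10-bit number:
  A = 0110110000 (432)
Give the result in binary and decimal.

Logical shift right by 5: drop the bottom 5 bit(s), prepend 5 zero(s) on the left.
  0110110000  ->  keep [01101], discard [10000], prepend 00000
= 0000001101

Answer: 0000001101 (13)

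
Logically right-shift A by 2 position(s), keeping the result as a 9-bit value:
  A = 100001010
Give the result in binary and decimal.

Logical shift right by 2: drop the bottom 2 bit(s), prepend 2 zero(s) on the left.
  100001010  ->  keep [1000010], discard [10], prepend 00
= 001000010

Answer: 001000010 (66)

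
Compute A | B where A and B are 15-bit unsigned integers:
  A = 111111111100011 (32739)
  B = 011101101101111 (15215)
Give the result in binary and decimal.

Apply | to each column (1 where either bit is 1):
  111111111100011
| 011101101101111
-----------------
  111111111101111

Answer: 111111111101111 (32751)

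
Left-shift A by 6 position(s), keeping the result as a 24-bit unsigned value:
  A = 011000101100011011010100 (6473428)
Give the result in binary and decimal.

Shift left by 6: drop the top 6 bit(s), append 6 zero(s) on the right.
  011000101100011011010100  ->  discard [011000], keep [101100011011010100], append 000000
= 101100011011010100000000

Answer: 101100011011010100000000 (11646208)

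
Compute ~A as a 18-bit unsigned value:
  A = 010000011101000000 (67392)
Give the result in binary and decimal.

Flip each bit (0->1, 1->0):
  010000011101000000
  101111100010111111

Answer: 101111100010111111 (194751)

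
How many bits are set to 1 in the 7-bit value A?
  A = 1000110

1000110
1-bits at positions (from bit 0 = LSB): 1, 2, 6
Count = 3

Answer: 3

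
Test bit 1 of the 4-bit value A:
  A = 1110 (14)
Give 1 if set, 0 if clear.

Bit 1 is the 2nd from the right.
  1110
    ^
That bit is 1.

Answer: 1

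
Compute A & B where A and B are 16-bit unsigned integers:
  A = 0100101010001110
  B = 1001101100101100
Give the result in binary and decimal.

Apply & to each column (1 only where both bits are 1):
  0100101010001110
& 1001101100101100
------------------
  0000101000001100

Answer: 0000101000001100 (2572)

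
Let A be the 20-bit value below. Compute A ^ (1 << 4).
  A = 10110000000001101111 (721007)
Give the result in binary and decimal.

Mask = 1 << 4 = 00000000000000010000
Bit 4 of A is 0; XOR with the mask flips it to 1.
  10110000000001101111
^ 00000000000000010000
----------------------
  10110000000001111111

Answer: 10110000000001111111 (721023)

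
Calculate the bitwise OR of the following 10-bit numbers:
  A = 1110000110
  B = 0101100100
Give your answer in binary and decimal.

Apply | to each column (1 where either bit is 1):
  1110000110
| 0101100100
------------
  1111100110

Answer: 1111100110 (998)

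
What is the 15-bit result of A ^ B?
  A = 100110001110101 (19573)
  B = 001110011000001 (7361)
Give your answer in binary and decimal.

Apply ^ to each column (1 where bits differ):
  100110001110101
^ 001110011000001
-----------------
  101000010110100

Answer: 101000010110100 (20660)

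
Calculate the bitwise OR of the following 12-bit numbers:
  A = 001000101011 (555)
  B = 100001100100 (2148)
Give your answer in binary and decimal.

Apply | to each column (1 where either bit is 1):
  001000101011
| 100001100100
--------------
  101001101111

Answer: 101001101111 (2671)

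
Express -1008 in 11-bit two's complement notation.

1. Binary of +1008:  01111110000
2. Invert bits:     10000001111
3. Add 1:           10000010000

Answer: 10000010000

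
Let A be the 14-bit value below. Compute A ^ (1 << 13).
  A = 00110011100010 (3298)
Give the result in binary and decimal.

Mask = 1 << 13 = 10000000000000
Bit 13 of A is 0; XOR with the mask flips it to 1.
  00110011100010
^ 10000000000000
----------------
  10110011100010

Answer: 10110011100010 (11490)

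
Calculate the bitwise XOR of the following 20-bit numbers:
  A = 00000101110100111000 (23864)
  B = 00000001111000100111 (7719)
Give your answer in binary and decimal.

Apply ^ to each column (1 where bits differ):
  00000101110100111000
^ 00000001111000100111
----------------------
  00000100001100011111

Answer: 00000100001100011111 (17183)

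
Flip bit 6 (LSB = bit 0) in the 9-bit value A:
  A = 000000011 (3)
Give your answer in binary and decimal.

Mask = 1 << 6 = 001000000
Bit 6 of A is 0; XOR with the mask flips it to 1.
  000000011
^ 001000000
-----------
  001000011

Answer: 001000011 (67)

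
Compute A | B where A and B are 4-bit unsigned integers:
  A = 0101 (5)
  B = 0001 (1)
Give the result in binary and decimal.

Apply | to each column (1 where either bit is 1):
  0101
| 0001
------
  0101

Answer: 0101 (5)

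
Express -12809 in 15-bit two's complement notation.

1. Binary of +12809:  011001000001001
2. Invert bits:     100110111110110
3. Add 1:           100110111110111

Answer: 100110111110111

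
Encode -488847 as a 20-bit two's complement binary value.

1. Binary of +488847:  01110111010110001111
2. Invert bits:     10001000101001110000
3. Add 1:           10001000101001110001

Answer: 10001000101001110001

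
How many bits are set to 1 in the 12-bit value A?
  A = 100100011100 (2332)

100100011100
1-bits at positions (from bit 0 = LSB): 2, 3, 4, 8, 11
Count = 5

Answer: 5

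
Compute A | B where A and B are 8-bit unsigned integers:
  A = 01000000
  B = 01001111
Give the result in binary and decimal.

Apply | to each column (1 where either bit is 1):
  01000000
| 01001111
----------
  01001111

Answer: 01001111 (79)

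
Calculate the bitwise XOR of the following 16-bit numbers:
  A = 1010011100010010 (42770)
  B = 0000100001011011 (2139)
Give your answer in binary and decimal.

Apply ^ to each column (1 where bits differ):
  1010011100010010
^ 0000100001011011
------------------
  1010111101001001

Answer: 1010111101001001 (44873)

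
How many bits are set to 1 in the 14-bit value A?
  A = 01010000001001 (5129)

01010000001001
1-bits at positions (from bit 0 = LSB): 0, 3, 10, 12
Count = 4

Answer: 4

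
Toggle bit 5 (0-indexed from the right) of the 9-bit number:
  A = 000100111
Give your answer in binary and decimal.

Mask = 1 << 5 = 000100000
Bit 5 of A is 1; XOR with the mask flips it to 0.
  000100111
^ 000100000
-----------
  000000111

Answer: 000000111 (7)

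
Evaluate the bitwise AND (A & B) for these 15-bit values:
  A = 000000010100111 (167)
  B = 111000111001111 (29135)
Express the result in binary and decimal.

Apply & to each column (1 only where both bits are 1):
  000000010100111
& 111000111001111
-----------------
  000000010000111

Answer: 000000010000111 (135)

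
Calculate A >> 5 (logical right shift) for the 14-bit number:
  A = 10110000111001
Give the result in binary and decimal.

Logical shift right by 5: drop the bottom 5 bit(s), prepend 5 zero(s) on the left.
  10110000111001  ->  keep [101100001], discard [11001], prepend 00000
= 00000101100001

Answer: 00000101100001 (353)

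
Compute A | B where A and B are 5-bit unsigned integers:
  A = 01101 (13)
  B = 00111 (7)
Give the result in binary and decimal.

Apply | to each column (1 where either bit is 1):
  01101
| 00111
-------
  01111

Answer: 01111 (15)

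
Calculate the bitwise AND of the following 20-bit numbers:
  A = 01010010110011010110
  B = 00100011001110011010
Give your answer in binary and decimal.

Apply & to each column (1 only where both bits are 1):
  01010010110011010110
& 00100011001110011010
----------------------
  00000010000010010010

Answer: 00000010000010010010 (8338)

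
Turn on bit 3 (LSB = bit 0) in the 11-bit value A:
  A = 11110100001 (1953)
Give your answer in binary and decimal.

Mask = 1 << 3 = 00000001000
Bit 3 of A is 0, so OR-ing with the mask flips it to 1.
  11110100001
| 00000001000
-------------
  11110101001

Answer: 11110101001 (1961)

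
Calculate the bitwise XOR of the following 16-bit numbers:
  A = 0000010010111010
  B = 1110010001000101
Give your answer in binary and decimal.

Apply ^ to each column (1 where bits differ):
  0000010010111010
^ 1110010001000101
------------------
  1110000011111111

Answer: 1110000011111111 (57599)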